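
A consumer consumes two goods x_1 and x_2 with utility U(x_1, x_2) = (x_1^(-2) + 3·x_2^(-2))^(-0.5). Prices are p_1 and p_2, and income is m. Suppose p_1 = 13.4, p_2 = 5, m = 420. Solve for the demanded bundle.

MRS = MU_x_1/MU_x_2 = (1/3)·(x_2/x_1)^(3). Set equal to p_1/p_2.
Hence x_2/x_1 = (3·p_1/p_2)^(1/(3)), i.e. raised to the 1/3 power.
Substitute x_2 = (x_2/x_1)·x_1 into the budget: x_1* = m/(p_1 + p_2·(x_2/x_1)).
Numerically x_2/x_1 = 2.003328, so x_1* = 420/(13.4 + 5·2.003328) = 17.936 and x_2* = 2.003328·17.936 = 35.9316.

x_1* = 17.936, x_2* = 35.9316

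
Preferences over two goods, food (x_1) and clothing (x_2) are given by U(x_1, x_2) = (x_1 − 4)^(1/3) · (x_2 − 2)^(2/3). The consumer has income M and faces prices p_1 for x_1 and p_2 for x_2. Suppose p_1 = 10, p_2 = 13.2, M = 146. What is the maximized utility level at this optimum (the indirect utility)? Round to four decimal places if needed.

V = 3.5002

Discretionary income = 146 − 4·10 − 2·13.2 = 79.6; x_1* = 4 + 1/3·79.6/10 = 6.6533; x_2* = 2 + 2/3·79.6/13.2 = 6.0202.
Utility at the optimum: U(6.6533, 6.0202) = 3.5002.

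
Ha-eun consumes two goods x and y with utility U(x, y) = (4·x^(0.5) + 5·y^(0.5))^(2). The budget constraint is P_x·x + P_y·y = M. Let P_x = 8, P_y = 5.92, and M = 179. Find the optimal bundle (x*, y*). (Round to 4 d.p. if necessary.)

x* = 7.1911, y* = 20.5188

MRS = MU_x/MU_y = (4/5)·(y/x)^(0.5). Set equal to P_x/P_y.
Solve for the ratio: y/x = [(5/4)·P_x/P_y]^(2).
Substitute y = (y/x)·x into the budget: x* = M/(P_x + P_y·(y/x)).
Numerically y/x = 2.85336, so x* = 179/(8 + 5.92·2.85336) = 7.1911 and y* = 2.85336·7.1911 = 20.5188.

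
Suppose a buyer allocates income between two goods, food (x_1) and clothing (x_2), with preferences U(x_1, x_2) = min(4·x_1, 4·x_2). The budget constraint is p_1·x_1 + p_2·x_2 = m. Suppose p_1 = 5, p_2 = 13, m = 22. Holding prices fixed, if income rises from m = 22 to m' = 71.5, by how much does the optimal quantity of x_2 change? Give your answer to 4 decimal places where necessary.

Demand: x_1*(p_1,p_2,m) = 4·m/(4·p_1 + 4·p_2), x_2* = 4·m/(4·p_1 + 4·p_2).
Here 4·5 + 4·13 = 72, giving x_2* = 1.2222.
At m' = 71.5: x_2* = 3.9722. Change: 3.9722 − 1.2222 = 2.75.

Δx_2* = 2.75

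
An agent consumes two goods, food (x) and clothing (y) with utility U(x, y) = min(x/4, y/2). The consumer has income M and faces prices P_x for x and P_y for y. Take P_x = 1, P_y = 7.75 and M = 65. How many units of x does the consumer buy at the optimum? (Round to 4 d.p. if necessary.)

Here 4·1 + 2·7.75 = 19.5, giving x* = 13.3333.

x* = 13.3333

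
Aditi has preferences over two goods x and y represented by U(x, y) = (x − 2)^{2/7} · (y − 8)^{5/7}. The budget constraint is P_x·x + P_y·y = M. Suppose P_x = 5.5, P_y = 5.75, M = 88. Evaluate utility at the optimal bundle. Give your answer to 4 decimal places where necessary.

Substituting into the budget: x* = 2 + 2/7·(M − 2·P_x − 8·P_y)/P_x, and y* = 8 + 5/7·(…)/P_y.
Discretionary income = 88 − 2·5.5 − 8·5.75 = 31; x* = 2 + 2/7·31/5.5 = 3.6104; y* = 8 + 5/7·31/5.75 = 11.8509.
Utility at the optimum: U(3.6104, 11.8509) = 3.0018.

V = 3.0018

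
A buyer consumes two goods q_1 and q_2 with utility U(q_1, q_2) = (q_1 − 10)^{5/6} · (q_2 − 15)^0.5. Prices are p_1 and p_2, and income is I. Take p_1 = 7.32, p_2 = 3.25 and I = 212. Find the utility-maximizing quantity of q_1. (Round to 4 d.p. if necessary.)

q_1* = 17.6887

This is Cobb-Douglas in (q_1−10, q_2−15): tangency gives 5/6·p_2·(q_2−15) = 0.5·p_1·(q_1−10).
After buying the subsistence bundle (10, 15), a share 0.625 of the remaining income goes to q_1: q_1* = 10 + 0.625·(I − 10p_1 − 15p_2)/p_1.
Discretionary income = 212 − 10·7.32 − 15·3.25 = 90.05; q_1* = 10 + 0.625·90.05/7.32 = 17.6887.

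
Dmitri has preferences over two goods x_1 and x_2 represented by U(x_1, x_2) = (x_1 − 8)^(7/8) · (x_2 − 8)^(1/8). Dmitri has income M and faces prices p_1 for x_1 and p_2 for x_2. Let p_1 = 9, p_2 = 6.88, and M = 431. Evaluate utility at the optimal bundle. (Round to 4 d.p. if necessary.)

This is Cobb-Douglas in (x_1−8, x_2−8): tangency gives 0.875·p_2·(x_2−8) = 0.125·p_1·(x_1−8).
Substituting into the budget: x_1* = 8 + 0.875·(M − 8·p_1 − 8·p_2)/p_1, and x_2* = 8 + 0.125·(…)/p_2.
Discretionary income = 431 − 8·9 − 8·6.88 = 303.96; x_1* = 8 + 0.875·303.96/9 = 37.5517; x_2* = 8 + 0.125·303.96/6.88 = 13.5225.
Utility at the optimum: U(37.5517, 13.5225) = 23.9622.

V = 23.9622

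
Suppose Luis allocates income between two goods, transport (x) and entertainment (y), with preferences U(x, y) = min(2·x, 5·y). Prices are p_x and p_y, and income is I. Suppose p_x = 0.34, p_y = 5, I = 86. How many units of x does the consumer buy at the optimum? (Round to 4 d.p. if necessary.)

x* = 36.7521

Leontief preferences: the optimum is at the kink where x/5 = y/2, i.e. y = (2/5)·x.
Budget: p_x·x + p_y·(2/5)·x = I, so (5·p_x + 2·p_y)·x = 5·I.
Demand: x*(p_x,p_y,I) = 5·I/(5·p_x + 2·p_y), y* = 2·I/(5·p_x + 2·p_y).
Here 5·0.34 + 2·5 = 11.7, giving x* = 36.7521.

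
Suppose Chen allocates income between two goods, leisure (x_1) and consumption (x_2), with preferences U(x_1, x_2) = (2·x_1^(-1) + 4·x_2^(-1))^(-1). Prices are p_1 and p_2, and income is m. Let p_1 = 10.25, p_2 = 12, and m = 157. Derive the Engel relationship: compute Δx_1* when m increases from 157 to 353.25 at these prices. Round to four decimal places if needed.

Δx_1* = 7.5672

From the CES first-order condition, (1/2)·(x_2/x_1)^(2) = p_1/p_2.
Hence x_2/x_1 = (2·p_1/p_2)^(1/(2)), i.e. raised to the 0.5 power.
With the ratio pinned down, the budget gives x_1* = m/(p_1 + p_2·(x_2/x_1)) and x_2* = (x_2/x_1)·x_1*.
Numerically x_2/x_1 = 1.307032, so x_1* = 157/(10.25 + 12·1.307032) = 6.0537.
At m' = 353.25: x_1* = 13.6209. Change: 13.6209 − 6.0537 = 7.5672.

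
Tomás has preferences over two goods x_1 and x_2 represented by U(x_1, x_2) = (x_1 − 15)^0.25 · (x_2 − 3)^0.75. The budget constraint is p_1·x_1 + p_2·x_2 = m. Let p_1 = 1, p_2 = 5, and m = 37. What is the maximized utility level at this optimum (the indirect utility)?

V = 1.193

Let x_1' = x_1−15, x_2' = x_2−3. MRS = (1/3)·x_2'/x_1' = p_1/p_2.
After buying the subsistence bundle (15, 3), a share 0.25 of the remaining income goes to x_1: x_1* = 15 + 0.25·(m − 15p_1 − 3p_2)/p_1.
Discretionary income = 37 − 15·1 − 3·5 = 7; x_1* = 15 + 0.25·7/1 = 16.75; x_2* = 3 + 0.75·7/5 = 4.05.
Utility at the optimum: U(16.75, 4.05) = 1.193.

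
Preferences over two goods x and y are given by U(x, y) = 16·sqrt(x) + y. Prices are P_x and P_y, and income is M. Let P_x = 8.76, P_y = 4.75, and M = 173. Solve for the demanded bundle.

x* = 18.8174, y* = 1.7179

Utility is quasi-linear in y; the FOC for x is 8/√x = P_x/P_y.
Thus x* = (8·P_y/P_x)² — independent of M — with the rest of income spent on y.
Plugging in: x* = (8·4.75/8.76)² = 18.8174, y* = 1.7179.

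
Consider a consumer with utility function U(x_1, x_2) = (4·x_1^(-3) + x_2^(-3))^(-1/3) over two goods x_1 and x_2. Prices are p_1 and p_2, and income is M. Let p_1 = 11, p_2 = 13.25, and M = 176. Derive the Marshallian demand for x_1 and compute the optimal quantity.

From the CES first-order condition, 4·(x_2/x_1)^(4) = p_1/p_2.
Solve for the ratio: x_2/x_1 = [(1/4)·p_1/p_2]^(0.25).
With the ratio pinned down, the budget gives x_1* = M/(p_1 + p_2·(x_2/x_1)) and x_2* = (x_2/x_1)·x_1*.
Numerically x_2/x_1 = 0.674962, so x_1* = 176/(11 + 13.25·0.674962) = 8.825.

x_1* = 8.825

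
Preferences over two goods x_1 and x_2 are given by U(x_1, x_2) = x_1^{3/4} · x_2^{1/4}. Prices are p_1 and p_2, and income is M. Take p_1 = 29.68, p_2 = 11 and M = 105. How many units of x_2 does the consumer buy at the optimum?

x_2* = 2.3864

MU_x_1/MU_x_2 = (0.75·x_2)/(0.25·x_1); tangency sets this equal to p_1/p_2.
So 0.75·p_2·x_2 = 0.25·p_1·x_1; combined with the budget, a share 0.75 of income goes to x_1.
Demand: x_1*(p_1,p_2,M) = 0.75·M/p_1 and x_2* = 0.25·M/p_2.
At p_1=29.68, p_2=11, M=105: x_2* = 0.25·105/11 = 2.3864.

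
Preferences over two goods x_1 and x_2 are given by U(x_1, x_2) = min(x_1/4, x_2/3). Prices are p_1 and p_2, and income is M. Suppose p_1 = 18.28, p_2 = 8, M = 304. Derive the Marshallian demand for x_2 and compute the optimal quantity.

Here 4·18.28 + 3·8 = 97.12, giving x_2* = 9.3904.

x_2* = 9.3904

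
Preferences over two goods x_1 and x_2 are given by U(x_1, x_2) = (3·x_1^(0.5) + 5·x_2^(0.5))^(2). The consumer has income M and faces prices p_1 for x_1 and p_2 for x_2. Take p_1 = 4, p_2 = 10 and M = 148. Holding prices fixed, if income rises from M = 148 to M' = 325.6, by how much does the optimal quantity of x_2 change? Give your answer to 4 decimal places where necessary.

Δx_2* = 9.3474

From the CES first-order condition, (3/5)·(x_2/x_1)^(0.5) = p_1/p_2.
Hence x_2/x_1 = ((5/3)·p_1/p_2)^(1/(0.5)), i.e. raised to the 2 power.
Substitute x_2 = (x_2/x_1)·x_1 into the budget: x_1* = M/(p_1 + p_2·(x_2/x_1)).
Numerically x_2/x_1 = 0.444444, so x_1* = 148/(4 + 10·0.444444) = 17.5263 and x_2* = 0.444444·17.5263 = 7.7895.
At M' = 325.6: x_2* = 17.1368. Change: 17.1368 − 7.7895 = 9.3474.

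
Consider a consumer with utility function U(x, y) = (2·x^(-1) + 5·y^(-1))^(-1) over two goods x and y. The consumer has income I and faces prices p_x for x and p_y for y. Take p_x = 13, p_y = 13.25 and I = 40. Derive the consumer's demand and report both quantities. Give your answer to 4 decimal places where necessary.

MRS = MU_x/MU_y = (2/5)·(y/x)^(2). Set equal to p_x/p_y.
Hence y/x = ((5/2)·p_x/p_y)^(1/(2)), i.e. raised to the 0.5 power.
Substitute y = (y/x)·x into the budget: x* = I/(p_x + p_y·(y/x)).
Numerically y/x = 1.566151, so x* = 40/(13 + 13.25·1.566151) = 1.1851 and y* = 1.566151·1.1851 = 1.8561.

x* = 1.1851, y* = 1.8561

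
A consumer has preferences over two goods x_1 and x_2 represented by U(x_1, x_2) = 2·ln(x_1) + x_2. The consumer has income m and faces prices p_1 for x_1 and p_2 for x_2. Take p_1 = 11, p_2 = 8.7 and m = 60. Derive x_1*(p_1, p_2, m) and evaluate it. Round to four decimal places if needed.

x_1* = 1.5818

Set MRS = p_1/p_2: (2/x_1)/1 = p_1/p_2.
So x_1*(p_1,p_2) = 2·p_2/p_1, independent of income; and x_2* = (m − 2·p_2)/p_2.
At the given prices: x_1* = 2·8.7/11 = 1.5818.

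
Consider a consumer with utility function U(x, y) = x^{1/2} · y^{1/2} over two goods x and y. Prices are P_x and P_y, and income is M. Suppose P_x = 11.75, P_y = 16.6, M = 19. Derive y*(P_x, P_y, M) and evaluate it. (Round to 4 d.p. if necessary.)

At P_x=11.75, P_y=16.6, M=19: y* = 0.5·19/16.6 = 0.5723.

y* = 0.5723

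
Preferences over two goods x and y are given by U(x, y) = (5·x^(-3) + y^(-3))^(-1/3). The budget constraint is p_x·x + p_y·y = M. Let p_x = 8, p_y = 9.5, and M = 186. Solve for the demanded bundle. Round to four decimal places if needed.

x* = 13.2047, y* = 8.4592

From the CES first-order condition, 5·(y/x)^(4) = p_x/p_y.
Hence y/x = ((1/5)·p_x/p_y)^(1/(4)), i.e. raised to the 0.25 power.
Substitute y = (y/x)·x into the budget: x* = M/(p_x + p_y·(y/x)).
Numerically y/x = 0.640618, so x* = 186/(8 + 9.5·0.640618) = 13.2047 and y* = 0.640618·13.2047 = 8.4592.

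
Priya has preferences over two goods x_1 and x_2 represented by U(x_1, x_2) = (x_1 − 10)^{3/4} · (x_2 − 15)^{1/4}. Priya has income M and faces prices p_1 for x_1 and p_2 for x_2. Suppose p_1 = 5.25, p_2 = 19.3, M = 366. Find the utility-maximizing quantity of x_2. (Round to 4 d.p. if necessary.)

Let x_1' = x_1−10, x_2' = x_2−15. MRS = 3·x_2'/x_1' = p_1/p_2.
Substituting into the budget: x_1* = 10 + 0.75·(M − 10·p_1 − 15·p_2)/p_1, and x_2* = 15 + 0.25·(…)/p_2.
Discretionary income = 366 − 10·5.25 − 15·19.3 = 24; x_2* = 15 + 0.25·24/19.3 = 15.3109.

x_2* = 15.3109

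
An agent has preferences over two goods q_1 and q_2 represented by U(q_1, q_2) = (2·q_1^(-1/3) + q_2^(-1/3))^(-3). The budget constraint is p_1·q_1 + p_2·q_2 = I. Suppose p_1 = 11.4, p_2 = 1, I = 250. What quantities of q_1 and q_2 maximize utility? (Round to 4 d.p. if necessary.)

q_1* = 16.5684, q_2* = 61.1204

Numerically q_2/q_1 = 3.688979, so q_1* = 250/(11.4 + 1·3.688979) = 16.5684 and q_2* = 3.688979·16.5684 = 61.1204.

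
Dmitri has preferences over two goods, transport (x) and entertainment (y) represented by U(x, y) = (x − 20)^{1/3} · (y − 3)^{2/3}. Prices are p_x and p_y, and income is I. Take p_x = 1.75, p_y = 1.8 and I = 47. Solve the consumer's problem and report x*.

x* = 21.2571

This is Cobb-Douglas in (x−20, y−3): tangency gives 1/3·p_y·(y−3) = 2/3·p_x·(x−20).
Substituting into the budget: x* = 20 + 1/3·(I − 20·p_x − 3·p_y)/p_x, and y* = 3 + 2/3·(…)/p_y.
Discretionary income = 47 − 20·1.75 − 3·1.8 = 6.6; x* = 20 + 1/3·6.6/1.75 = 21.2571.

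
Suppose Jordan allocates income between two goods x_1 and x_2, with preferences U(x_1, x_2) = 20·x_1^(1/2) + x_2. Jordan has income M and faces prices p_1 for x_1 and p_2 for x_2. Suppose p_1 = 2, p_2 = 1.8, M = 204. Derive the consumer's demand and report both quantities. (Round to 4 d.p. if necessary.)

x_1* = 81, x_2* = 23.3333

Set MRS = p_1/p_2: 10·x_1^(−1/2) = p_1/p_2.
Thus x_1* = (10·p_2/p_1)² — independent of M — with the rest of income spent on x_2.
Plugging in: x_1* = (10·1.8/2)² = 81, x_2* = 23.3333.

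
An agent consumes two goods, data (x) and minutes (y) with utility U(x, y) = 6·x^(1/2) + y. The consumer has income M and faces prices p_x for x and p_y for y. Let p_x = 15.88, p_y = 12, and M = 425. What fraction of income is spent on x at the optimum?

share on x = 0.192

Set MRS = p_x/p_y: 3·x^(−1/2) = p_x/p_y.
Thus x* = (3·p_y/p_x)² — independent of M — with the rest of income spent on y.
Plugging in: x* = (3·12/15.88)² = 5.1393, y* = 28.6157.
Expenditure on x: 15.88·5.1393 = 81.6121; share = 0.192.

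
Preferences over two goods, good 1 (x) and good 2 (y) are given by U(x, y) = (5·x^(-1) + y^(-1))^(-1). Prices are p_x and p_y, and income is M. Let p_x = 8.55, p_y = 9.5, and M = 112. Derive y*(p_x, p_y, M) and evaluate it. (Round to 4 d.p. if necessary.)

From the CES first-order condition, 5·(y/x)^(2) = p_x/p_y.
Hence y/x = ((1/5)·p_x/p_y)^(1/(2)), i.e. raised to the 0.5 power.
Substitute y = (y/x)·x into the budget: x* = M/(p_x + p_y·(y/x)).
Numerically y/x = 0.424264, so x* = 112/(8.55 + 9.5·0.424264) = 8.9027 and y* = 0.424264·8.9027 = 3.7771.

y* = 3.7771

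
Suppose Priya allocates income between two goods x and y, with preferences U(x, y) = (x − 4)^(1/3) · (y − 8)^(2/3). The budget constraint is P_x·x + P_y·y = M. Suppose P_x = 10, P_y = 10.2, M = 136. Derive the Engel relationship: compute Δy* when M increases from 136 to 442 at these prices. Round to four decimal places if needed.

Δy* = 20

MRS = (1/2)·(y−8)/(x−4). Tangency with P_x/P_y gives y−8 = 2·(P_x/P_y)·(x−4).
Substituting into the budget: x* = 4 + 1/3·(M − 4·P_x − 8·P_y)/P_x, and y* = 8 + 2/3·(…)/P_y.
Discretionary income = 136 − 4·10 − 8·10.2 = 14.4; y* = 8 + 2/3·14.4/10.2 = 8.9412.
At M' = 442: y* = 28.9412. Change: 28.9412 − 8.9412 = 20.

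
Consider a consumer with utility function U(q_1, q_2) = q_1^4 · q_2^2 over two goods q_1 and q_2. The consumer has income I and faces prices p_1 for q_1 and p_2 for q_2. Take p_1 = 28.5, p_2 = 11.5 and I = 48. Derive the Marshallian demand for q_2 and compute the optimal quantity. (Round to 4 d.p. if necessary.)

q_2* = 1.3913

MU_q_1/MU_q_2 = (4·q_2)/(2·q_1); tangency sets this equal to p_1/p_2.
Rearranging, p_2·q_2 = (1/2)·p_1·q_1. Substituting into the budget gives p_1·q_1·(1 + (1/2)) = I.
Demand: q_1*(p_1,p_2,I) = 2/3·I/p_1 and q_2* = 1/3·I/p_2.
At p_1=28.5, p_2=11.5, I=48: q_2* = 1/3·48/11.5 = 1.3913.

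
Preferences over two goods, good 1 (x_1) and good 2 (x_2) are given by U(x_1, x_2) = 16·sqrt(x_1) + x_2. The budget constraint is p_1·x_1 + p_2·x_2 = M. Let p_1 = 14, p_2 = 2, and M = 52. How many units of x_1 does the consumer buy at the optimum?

MU_x_1 = 8/√x_1, MU_x_2 = 1. Tangency: 8/√x_1 = p_1/p_2.
Solve: √x_1 = 8·p_2/p_1, so x_1*(p_1,p_2) = (8·p_2/p_1)², and x_2* = (M − p_1·x_1*)/p_2.
Plugging in: x_1* = (8·2/14)² = 1.3061.

x_1* = 1.3061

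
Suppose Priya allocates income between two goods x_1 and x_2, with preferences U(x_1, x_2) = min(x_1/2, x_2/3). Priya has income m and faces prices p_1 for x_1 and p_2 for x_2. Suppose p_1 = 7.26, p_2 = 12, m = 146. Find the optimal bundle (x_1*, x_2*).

x_1* = 5.7799, x_2* = 8.6698

With perfect complements, no substitution: consume in ratio x_1:x_2 = 2:3.
Budget: p_1·x_1 + p_2·(3/2)·x_1 = m, so (2·p_1 + 3·p_2)·x_1 = 2·m.
Demand: x_1*(p_1,p_2,m) = 2·m/(2·p_1 + 3·p_2), x_2* = 3·m/(2·p_1 + 3·p_2).
Here 2·7.26 + 3·12 = 50.52, giving x_1* = 5.7799 and x_2* = 8.6698.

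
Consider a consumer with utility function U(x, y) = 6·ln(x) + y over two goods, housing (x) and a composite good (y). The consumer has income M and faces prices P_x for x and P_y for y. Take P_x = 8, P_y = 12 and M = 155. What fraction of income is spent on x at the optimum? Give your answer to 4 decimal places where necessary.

share on x = 0.4645

MU_x = 6/x, MU_y = 1. Tangency: 6/x = P_x/P_y.
So x*(P_x,P_y) = 6·P_y/P_x, independent of income; and y* = (M − 6·P_y)/P_y.
At the given prices: x* = 6·12/8 = 9, and y* = 6.9167.
Expenditure on x: 8·9 = 72; share = 0.4645.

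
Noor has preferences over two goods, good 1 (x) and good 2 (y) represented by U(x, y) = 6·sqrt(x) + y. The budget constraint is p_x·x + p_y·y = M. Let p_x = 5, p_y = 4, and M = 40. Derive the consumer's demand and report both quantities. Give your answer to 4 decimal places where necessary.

x* = 5.76, y* = 2.8

Set MRS = p_x/p_y: 3·x^(−1/2) = p_x/p_y.
Solve: √x = 3·p_y/p_x, so x*(p_x,p_y) = (3·p_y/p_x)², and y* = (M − p_x·x*)/p_y.
Plugging in: x* = (3·4/5)² = 5.76, y* = 2.8.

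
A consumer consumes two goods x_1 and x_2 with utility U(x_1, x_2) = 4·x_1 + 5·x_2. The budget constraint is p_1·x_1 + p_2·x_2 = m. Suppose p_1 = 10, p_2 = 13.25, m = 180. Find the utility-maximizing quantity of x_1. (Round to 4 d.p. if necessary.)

x_1* = 18

Linear utility — the consumer picks whichever good has higher MU/price: 4/10 = 0.4 vs 5/13.25 = 0.3774.
x_1 gives more utility per dollar, so spend all income on x_1: x_1* = m/p_1, x_2* = 0.
Numerically: x_1* = 18, x_2* = 0.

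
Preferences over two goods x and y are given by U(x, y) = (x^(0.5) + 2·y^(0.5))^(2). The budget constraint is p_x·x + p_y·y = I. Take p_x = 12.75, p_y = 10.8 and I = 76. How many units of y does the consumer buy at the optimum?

y* = 5.8073

MRS = MU_x/MU_y = (1/2)·(y/x)^(0.5). Set equal to p_x/p_y.
Hence y/x = (2·p_x/p_y)^(1/(0.5)), i.e. raised to the 2 power.
Substitute y = (y/x)·x into the budget: x* = I/(p_x + p_y·(y/x)).
Numerically y/x = 5.574846, so x* = 76/(12.75 + 10.8·5.574846) = 1.0417 and y* = 5.574846·1.0417 = 5.8073.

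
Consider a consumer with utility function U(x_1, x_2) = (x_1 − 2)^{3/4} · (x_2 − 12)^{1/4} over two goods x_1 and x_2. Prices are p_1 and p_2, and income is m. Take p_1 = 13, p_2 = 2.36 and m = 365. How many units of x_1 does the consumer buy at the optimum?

x_1* = 19.9238

MRS = 3·(x_2−12)/(x_1−2). Tangency with p_1/p_2 gives x_2−12 = (1/3)·(p_1/p_2)·(x_1−2).
After buying the subsistence bundle (2, 12), a share 0.75 of the remaining income goes to x_1: x_1* = 2 + 0.75·(m − 2p_1 − 12p_2)/p_1.
Discretionary income = 365 − 2·13 − 12·2.36 = 310.68; x_1* = 2 + 0.75·310.68/13 = 19.9238.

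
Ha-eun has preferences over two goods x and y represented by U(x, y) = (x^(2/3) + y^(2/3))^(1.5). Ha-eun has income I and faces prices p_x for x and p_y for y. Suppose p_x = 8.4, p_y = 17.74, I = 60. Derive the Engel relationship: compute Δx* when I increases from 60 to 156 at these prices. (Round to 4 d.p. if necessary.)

From the CES first-order condition, (y/x)^(1/3) = p_x/p_y.
Solve for the ratio: y/x = [p_x/p_y]^(3).
Substitute y = (y/x)·x into the budget: x* = I/(p_x + p_y·(y/x)).
Numerically y/x = 0.106164, so x* = 60/(8.4 + 17.74·0.106164) = 5.8347.
At I' = 156: x* = 15.1702. Change: 15.1702 − 5.8347 = 9.3355.

Δx* = 9.3355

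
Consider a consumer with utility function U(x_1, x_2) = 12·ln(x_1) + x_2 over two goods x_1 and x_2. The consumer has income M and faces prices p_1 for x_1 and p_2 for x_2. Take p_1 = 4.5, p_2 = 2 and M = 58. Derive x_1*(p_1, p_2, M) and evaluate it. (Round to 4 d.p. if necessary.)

x_1* = 5.3333

Set MRS = p_1/p_2: (12/x_1)/1 = p_1/p_2.
So x_1*(p_1,p_2) = 12·p_2/p_1, independent of income; and x_2* = (M − 12·p_2)/p_2.
At the given prices: x_1* = 12·2/4.5 = 5.3333.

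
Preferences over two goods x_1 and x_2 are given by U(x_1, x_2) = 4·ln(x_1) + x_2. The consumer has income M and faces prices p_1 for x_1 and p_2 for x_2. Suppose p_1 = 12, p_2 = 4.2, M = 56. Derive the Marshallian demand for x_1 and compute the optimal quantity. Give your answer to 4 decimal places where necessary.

x_1* = 1.4

Set MRS = p_1/p_2: (4/x_1)/1 = p_1/p_2.
So x_1*(p_1,p_2) = 4·p_2/p_1, independent of income; and x_2* = (M − 4·p_2)/p_2.
At the given prices: x_1* = 4·4.2/12 = 1.4.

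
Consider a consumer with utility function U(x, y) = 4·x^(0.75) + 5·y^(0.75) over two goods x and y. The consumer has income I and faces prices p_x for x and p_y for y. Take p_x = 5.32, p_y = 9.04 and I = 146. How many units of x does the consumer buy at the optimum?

Numerically y/x = 0.292828, so x* = 146/(5.32 + 9.04·0.292828) = 18.3252.

x* = 18.3252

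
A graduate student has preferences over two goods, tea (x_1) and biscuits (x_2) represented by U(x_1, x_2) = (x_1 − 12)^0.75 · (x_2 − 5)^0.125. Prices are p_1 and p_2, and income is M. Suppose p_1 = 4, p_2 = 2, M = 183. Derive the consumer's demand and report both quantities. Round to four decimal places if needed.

Let x_1' = x_1−12, x_2' = x_2−5. MRS = 6·x_2'/x_1' = p_1/p_2.
After buying the subsistence bundle (12, 5), a share 6/7 of the remaining income goes to x_1: x_1* = 12 + 6/7·(M − 12p_1 − 5p_2)/p_1.
Discretionary income = 183 − 12·4 − 5·2 = 125; x_1* = 12 + 6/7·125/4 = 38.7857; x_2* = 5 + 1/7·125/2 = 13.9286.

x_1* = 38.7857, x_2* = 13.9286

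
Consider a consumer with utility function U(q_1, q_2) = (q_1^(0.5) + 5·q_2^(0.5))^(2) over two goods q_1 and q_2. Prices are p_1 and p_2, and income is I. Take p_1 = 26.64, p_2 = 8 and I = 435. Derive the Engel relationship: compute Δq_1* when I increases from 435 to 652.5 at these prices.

Numerically q_2/q_1 = 277.2225, so q_1* = 435/(26.64 + 8·277.2225) = 0.1938.
At I' = 652.5: q_1* = 0.2907. Change: 0.2907 − 0.1938 = 0.0969.

Δq_1* = 0.0969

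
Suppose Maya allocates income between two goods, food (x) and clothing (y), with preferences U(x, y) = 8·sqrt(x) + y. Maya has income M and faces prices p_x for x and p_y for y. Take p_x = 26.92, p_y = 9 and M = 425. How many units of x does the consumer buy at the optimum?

MU_x = 4/√x, MU_y = 1. Tangency: 4/√x = p_x/p_y.
Thus x* = (4·p_y/p_x)² — independent of M — with the rest of income spent on y.
Plugging in: x* = (4·9/26.92)² = 1.7884.

x* = 1.7884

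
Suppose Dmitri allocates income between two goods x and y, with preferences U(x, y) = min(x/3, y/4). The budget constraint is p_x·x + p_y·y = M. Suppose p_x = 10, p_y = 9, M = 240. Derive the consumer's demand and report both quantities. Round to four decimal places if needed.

Leontief preferences: the optimum is at the kink where x/3 = y/4, i.e. y = (4/3)·x.
Budget: p_x·x + p_y·(4/3)·x = M, so (3·p_x + 4·p_y)·x = 3·M.
Demand: x*(p_x,p_y,M) = 3·M/(3·p_x + 4·p_y), y* = 4·M/(3·p_x + 4·p_y).
Here 3·10 + 4·9 = 66, giving x* = 10.9091 and y* = 14.5455.

x* = 10.9091, y* = 14.5455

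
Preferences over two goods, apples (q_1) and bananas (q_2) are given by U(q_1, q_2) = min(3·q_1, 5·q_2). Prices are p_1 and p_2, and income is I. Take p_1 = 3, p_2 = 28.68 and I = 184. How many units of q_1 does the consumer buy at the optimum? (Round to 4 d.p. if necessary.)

q_1* = 9.1053

Here 5·3 + 3·28.68 = 101.04, giving q_1* = 9.1053.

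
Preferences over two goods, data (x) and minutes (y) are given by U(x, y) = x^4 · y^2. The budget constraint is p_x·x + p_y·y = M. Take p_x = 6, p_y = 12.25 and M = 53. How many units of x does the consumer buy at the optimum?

MU_x/MU_y = (4·y)/(2·x); tangency sets this equal to p_x/p_y.
Rearranging, p_y·y = (1/2)·p_x·x. Substituting into the budget gives p_x·x·(1 + (1/2)) = M.
Demand: x*(p_x,p_y,M) = 2/3·M/p_x and y* = 1/3·M/p_y.
At p_x=6, p_y=12.25, M=53: x* = 2/3·53/6 = 5.8889.

x* = 5.8889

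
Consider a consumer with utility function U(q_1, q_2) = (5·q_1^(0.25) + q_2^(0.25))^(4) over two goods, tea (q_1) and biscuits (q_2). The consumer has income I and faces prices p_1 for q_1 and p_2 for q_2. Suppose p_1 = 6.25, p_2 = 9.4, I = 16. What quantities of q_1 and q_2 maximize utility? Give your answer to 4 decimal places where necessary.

q_1* = 2.3229, q_2* = 0.1577

With the ratio pinned down, the budget gives q_1* = I/(p_1 + p_2·(q_2/q_1)) and q_2* = (q_2/q_1)·q_1*.
Numerically q_2/q_1 = 0.067875, so q_1* = 16/(6.25 + 9.4·0.067875) = 2.3229 and q_2* = 0.067875·2.3229 = 0.1577.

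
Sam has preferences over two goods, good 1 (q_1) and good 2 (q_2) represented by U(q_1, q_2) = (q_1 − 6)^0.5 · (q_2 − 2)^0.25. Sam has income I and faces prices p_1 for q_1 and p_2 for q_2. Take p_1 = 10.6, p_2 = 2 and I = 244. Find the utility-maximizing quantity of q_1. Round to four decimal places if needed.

Let q_1' = q_1−6, q_2' = q_2−2. MRS = 2·q_2'/q_1' = p_1/p_2.
Substituting into the budget: q_1* = 6 + 2/3·(I − 6·p_1 − 2·p_2)/p_1, and q_2* = 2 + 1/3·(…)/p_2.
Discretionary income = 244 − 6·10.6 − 2·2 = 176.4; q_1* = 6 + 2/3·176.4/10.6 = 17.0943.

q_1* = 17.0943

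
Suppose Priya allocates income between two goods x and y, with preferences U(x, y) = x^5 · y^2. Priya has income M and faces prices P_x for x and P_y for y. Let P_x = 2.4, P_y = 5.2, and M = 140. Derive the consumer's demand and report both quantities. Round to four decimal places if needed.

The MRS is (5/2)·y/x. Set MRS = P_x/P_y.
Rearranging, P_y·y = (2/5)·P_x·x. Substituting into the budget gives P_x·x·(1 + (2/5)) = M.
Demand: x*(P_x,P_y,M) = 5/7·M/P_x and y* = 2/7·M/P_y.
At P_x=2.4, P_y=5.2, M=140: x* = 5/7·140/2.4 = 41.6667, y* = 7.6923.

x* = 41.6667, y* = 7.6923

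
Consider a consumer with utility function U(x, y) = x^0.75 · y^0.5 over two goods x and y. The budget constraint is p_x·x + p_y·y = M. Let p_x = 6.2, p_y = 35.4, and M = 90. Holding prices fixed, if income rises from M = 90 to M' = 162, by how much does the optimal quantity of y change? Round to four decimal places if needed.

Δy* = 0.8136

Demand: x*(p_x,p_y,M) = 0.6·M/p_x and y* = 0.4·M/p_y.
At p_x=6.2, p_y=35.4, M=90: y* = 0.4·90/35.4 = 1.0169.
At M' = 162: y* = 1.8305. Change: 1.8305 − 1.0169 = 0.8136.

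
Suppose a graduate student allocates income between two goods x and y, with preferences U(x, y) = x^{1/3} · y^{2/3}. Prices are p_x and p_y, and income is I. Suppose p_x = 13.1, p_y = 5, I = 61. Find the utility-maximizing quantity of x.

Tangency: MRS = (1/2)·y/x = p_x/p_y.
Rearranging, p_y·y = 2·p_x·x. Substituting into the budget gives p_x·x·(1 + 2) = I.
Demand: x*(p_x,p_y,I) = 1/3·I/p_x and y* = 2/3·I/p_y.
At p_x=13.1, p_y=5, I=61: x* = 1/3·61/13.1 = 1.5522.

x* = 1.5522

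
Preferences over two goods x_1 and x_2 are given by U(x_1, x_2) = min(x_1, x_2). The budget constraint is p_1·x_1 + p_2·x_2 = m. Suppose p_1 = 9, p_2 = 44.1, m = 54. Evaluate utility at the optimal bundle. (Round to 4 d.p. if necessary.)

V = 1.0169

Demand: x_1*(p_1,p_2,m) = m/(p_1 + p_2), x_2* = m/(p_1 + p_2).
Here 9 + 44.1 = 53.1, giving x_1* = 1.0169 and x_2* = 1.0169.
Utility at the optimum: U(1.0169, 1.0169) = 1.0169.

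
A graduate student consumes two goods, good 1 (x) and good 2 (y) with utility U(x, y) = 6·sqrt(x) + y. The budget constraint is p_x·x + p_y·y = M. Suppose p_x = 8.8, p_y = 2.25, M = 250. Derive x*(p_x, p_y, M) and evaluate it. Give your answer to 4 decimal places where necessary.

x* = 0.5884

MU_x = 3/√x, MU_y = 1. Tangency: 3/√x = p_x/p_y.
Thus x* = (3·p_y/p_x)² — independent of M — with the rest of income spent on y.
Plugging in: x* = (3·2.25/8.8)² = 0.5884.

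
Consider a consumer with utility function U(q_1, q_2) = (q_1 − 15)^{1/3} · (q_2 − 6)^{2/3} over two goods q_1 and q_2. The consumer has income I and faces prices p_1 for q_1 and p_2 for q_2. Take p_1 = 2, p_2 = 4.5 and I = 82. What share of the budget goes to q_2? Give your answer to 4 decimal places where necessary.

share on q_2 = 0.5325

After buying the subsistence bundle (15, 6), a share 1/3 of the remaining income goes to q_1: q_1* = 15 + 1/3·(I − 15p_1 − 6p_2)/p_1.
Discretionary income = 82 − 15·2 − 6·4.5 = 25; q_1* = 15 + 1/3·25/2 = 19.1667; q_2* = 6 + 2/3·25/4.5 = 9.7037.
Expenditure on q_2: 4.5·9.7037 = 43.6667; share = 0.5325.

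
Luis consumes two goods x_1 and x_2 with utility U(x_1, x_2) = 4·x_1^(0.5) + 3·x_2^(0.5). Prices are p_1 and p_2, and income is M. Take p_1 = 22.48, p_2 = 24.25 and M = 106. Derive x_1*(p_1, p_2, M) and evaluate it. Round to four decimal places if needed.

MU_x_1 ∝ 4·x_1^(-0.5), MU_x_2 ∝ 3·x_2^(-0.5), so MRS = (4/3)·(x_2/x_1)^(0.5) = p_1/p_2.
Hence x_2/x_1 = ((3/4)·p_1/p_2)^(1/(0.5)), i.e. raised to the 2 power.
With the ratio pinned down, the budget gives x_1* = M/(p_1 + p_2·(x_2/x_1)) and x_2* = (x_2/x_1)·x_1*.
Numerically x_2/x_1 = 0.483383, so x_1* = 106/(22.48 + 24.25·0.483383) = 3.0992.

x_1* = 3.0992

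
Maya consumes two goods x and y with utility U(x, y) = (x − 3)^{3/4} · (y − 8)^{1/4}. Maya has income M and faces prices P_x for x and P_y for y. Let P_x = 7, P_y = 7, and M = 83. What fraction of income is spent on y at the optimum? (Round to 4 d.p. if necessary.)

share on y = 0.6928

MRS = 3·(y−8)/(x−3). Tangency with P_x/P_y gives y−8 = (1/3)·(P_x/P_y)·(x−3).
Substituting into the budget: x* = 3 + 0.75·(M − 3·P_x − 8·P_y)/P_x, and y* = 8 + 0.25·(…)/P_y.
Discretionary income = 83 − 3·7 − 8·7 = 6; x* = 3 + 0.75·6/7 = 3.6429; y* = 8 + 0.25·6/7 = 8.2143.
Expenditure on y: 7·8.2143 = 57.5; share = 0.6928.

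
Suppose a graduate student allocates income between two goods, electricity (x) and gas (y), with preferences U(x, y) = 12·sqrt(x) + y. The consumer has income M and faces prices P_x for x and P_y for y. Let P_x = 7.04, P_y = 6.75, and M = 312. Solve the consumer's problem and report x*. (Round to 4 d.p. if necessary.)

MU_x = 6/√x, MU_y = 1. Tangency: 6/√x = P_x/P_y.
Thus x* = (6·P_y/P_x)² — independent of M — with the rest of income spent on y.
Plugging in: x* = (6·6.75/7.04)² = 33.0952.

x* = 33.0952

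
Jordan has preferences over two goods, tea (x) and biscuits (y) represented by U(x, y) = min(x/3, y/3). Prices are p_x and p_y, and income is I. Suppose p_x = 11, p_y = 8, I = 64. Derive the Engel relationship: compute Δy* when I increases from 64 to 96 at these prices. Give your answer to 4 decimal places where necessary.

With perfect complements, no substitution: consume in ratio x:y = 3:3.
Budget: p_x·x + p_y·x = I, so (3·p_x + 3·p_y)·x = 3·I.
Demand: x*(p_x,p_y,I) = 3·I/(3·p_x + 3·p_y), y* = 3·I/(3·p_x + 3·p_y).
Here 3·11 + 3·8 = 57, giving y* = 3.3684.
At I' = 96: y* = 5.0526. Change: 5.0526 − 3.3684 = 1.6842.

Δy* = 1.6842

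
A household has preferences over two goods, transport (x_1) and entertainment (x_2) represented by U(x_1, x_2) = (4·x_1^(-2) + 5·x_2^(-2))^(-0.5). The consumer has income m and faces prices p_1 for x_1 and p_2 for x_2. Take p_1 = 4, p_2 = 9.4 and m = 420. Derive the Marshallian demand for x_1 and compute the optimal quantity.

x_1* = 36.1562

With the ratio pinned down, the budget gives x_1* = m/(p_1 + p_2·(x_2/x_1)) and x_2* = (x_2/x_1)·x_1*.
Numerically x_2/x_1 = 0.810241, so x_1* = 420/(4 + 9.4·0.810241) = 36.1562.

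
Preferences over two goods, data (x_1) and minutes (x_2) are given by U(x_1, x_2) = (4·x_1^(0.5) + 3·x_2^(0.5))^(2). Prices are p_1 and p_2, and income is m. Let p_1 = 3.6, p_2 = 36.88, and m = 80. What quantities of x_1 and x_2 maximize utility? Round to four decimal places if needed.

x_1* = 21.0656, x_2* = 0.1129

From the CES first-order condition, (4/3)·(x_2/x_1)^(0.5) = p_1/p_2.
Hence x_2/x_1 = ((3/4)·p_1/p_2)^(1/(0.5)), i.e. raised to the 2 power.
With the ratio pinned down, the budget gives x_1* = m/(p_1 + p_2·(x_2/x_1)) and x_2* = (x_2/x_1)·x_1*.
Numerically x_2/x_1 = 0.00536, so x_1* = 80/(3.6 + 36.88·0.00536) = 21.0656 and x_2* = 0.00536·21.0656 = 0.1129.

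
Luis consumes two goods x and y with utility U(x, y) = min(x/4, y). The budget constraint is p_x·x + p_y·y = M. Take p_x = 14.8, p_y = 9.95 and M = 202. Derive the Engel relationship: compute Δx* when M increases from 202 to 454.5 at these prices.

Δx* = 14.6059

Leontief preferences: the optimum is at the kink where x/4 = y/1, i.e. y = (1/4)·x.
Budget: p_x·x + p_y·(1/4)·x = M, so (4·p_x + p_y)·x = 4·M.
Demand: x*(p_x,p_y,M) = 4·M/(4·p_x + p_y), y* = M/(4·p_x + p_y).
Here 4·14.8 + 9.95 = 69.15, giving x* = 11.6847.
At M' = 454.5: x* = 26.2907. Change: 26.2907 − 11.6847 = 14.6059.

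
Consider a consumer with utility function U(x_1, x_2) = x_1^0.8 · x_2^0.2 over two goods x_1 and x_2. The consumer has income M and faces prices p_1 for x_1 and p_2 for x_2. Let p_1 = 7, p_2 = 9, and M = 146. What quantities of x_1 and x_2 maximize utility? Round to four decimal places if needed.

MU_x_1/MU_x_2 = (0.8·x_2)/(0.2·x_1); tangency sets this equal to p_1/p_2.
So 0.8·p_2·x_2 = 0.2·p_1·x_1; combined with the budget, a share 0.8 of income goes to x_1.
Demand: x_1*(p_1,p_2,M) = 0.8·M/p_1 and x_2* = 0.2·M/p_2.
At p_1=7, p_2=9, M=146: x_1* = 0.8·146/7 = 16.6857, x_2* = 3.2444.

x_1* = 16.6857, x_2* = 3.2444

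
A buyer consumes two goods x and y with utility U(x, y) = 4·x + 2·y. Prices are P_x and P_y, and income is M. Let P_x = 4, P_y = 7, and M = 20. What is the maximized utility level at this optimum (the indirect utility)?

Perfect substitutes: compare marginal utility per dollar. 4/P_x vs 2/P_y → 1 vs 0.2857.
x gives more utility per dollar, so spend all income on x: x* = M/P_x, y* = 0.
Numerically: x* = 5, y* = 0.
Utility at the optimum: U(5, 0) = 20.

V = 20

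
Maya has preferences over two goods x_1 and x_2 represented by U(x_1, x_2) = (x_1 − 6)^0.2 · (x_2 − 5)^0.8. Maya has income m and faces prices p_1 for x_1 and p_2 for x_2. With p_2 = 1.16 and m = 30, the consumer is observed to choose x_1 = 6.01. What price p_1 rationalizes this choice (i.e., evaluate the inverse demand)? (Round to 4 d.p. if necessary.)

Let x_1' = x_1−6, x_2' = x_2−5. MRS = (1/4)·x_2'/x_1' = p_1/p_2.
After buying the subsistence bundle (6, 5), a share 0.2 of the remaining income goes to x_1: x_1* = 6 + 0.2·(m − 6p_1 − 5p_2)/p_1.
Set x_1* = 6.01 in the demand function and solve for p_1: p_1 = 4.

p_1 = 4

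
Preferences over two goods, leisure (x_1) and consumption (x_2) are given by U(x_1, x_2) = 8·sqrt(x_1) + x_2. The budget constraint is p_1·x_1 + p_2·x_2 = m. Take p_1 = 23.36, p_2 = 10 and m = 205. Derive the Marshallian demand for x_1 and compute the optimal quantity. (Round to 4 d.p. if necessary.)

x_1* = 2.9321

Set MRS = p_1/p_2: 4·x_1^(−1/2) = p_1/p_2.
Thus x_1* = (4·p_2/p_1)² — independent of m — with the rest of income spent on x_2.
Plugging in: x_1* = (4·10/23.36)² = 2.9321.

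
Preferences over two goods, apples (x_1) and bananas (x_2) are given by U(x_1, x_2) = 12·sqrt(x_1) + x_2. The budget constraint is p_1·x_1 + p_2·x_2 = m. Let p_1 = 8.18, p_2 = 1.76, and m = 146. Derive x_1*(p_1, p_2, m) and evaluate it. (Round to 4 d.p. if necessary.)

Set MRS = p_1/p_2: 6·x_1^(−1/2) = p_1/p_2.
Thus x_1* = (6·p_2/p_1)² — independent of m — with the rest of income spent on x_2.
Plugging in: x_1* = (6·1.76/8.18)² = 1.6666.

x_1* = 1.6666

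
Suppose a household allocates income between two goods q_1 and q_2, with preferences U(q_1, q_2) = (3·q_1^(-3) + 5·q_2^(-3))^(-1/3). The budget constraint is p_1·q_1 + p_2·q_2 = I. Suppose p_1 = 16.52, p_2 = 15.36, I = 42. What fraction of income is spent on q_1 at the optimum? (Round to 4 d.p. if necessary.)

share on q_1 = 0.4817

Substitute q_2 = (q_2/q_1)·q_1 into the budget: q_1* = I/(p_1 + p_2·(q_2/q_1)).
Numerically q_2/q_1 = 1.157089, so q_1* = 42/(16.52 + 15.36·1.157089) = 1.2247 and q_2* = 1.157089·1.2247 = 1.4171.
Expenditure on q_1: 16.52·1.2247 = 20.2328; share = 0.4817.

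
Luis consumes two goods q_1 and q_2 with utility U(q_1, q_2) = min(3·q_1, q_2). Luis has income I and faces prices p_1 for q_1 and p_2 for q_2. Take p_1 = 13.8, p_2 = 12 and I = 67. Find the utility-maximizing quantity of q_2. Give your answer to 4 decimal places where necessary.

Leontief preferences: the optimum is at the kink where q_1/1 = q_2/3, i.e. q_2 = 3·q_1.
Budget: p_1·q_1 + p_2·3·q_1 = I, so (p_1 + 3·p_2)·q_1 = I.
Demand: q_1*(p_1,p_2,I) = I/(p_1 + 3·p_2), q_2* = 3·I/(p_1 + 3·p_2).
Here 13.8 + 3·12 = 49.8, giving q_2* = 4.0361.

q_2* = 4.0361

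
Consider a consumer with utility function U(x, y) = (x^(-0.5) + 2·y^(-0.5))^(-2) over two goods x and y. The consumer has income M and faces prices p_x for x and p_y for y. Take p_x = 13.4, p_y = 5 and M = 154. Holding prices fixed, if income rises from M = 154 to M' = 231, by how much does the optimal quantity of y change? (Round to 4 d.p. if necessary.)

From the CES first-order condition, (1/2)·(y/x)^(1.5) = p_x/p_y.
Solve for the ratio: y/x = [2·p_x/p_y]^(2/3).
Substitute y = (y/x)·x into the budget: x* = M/(p_x + p_y·(y/x)).
Numerically y/x = 3.062738, so x* = 154/(13.4 + 5·3.062738) = 5.3633 and y* = 3.062738·5.3633 = 16.4264.
At M' = 231: y* = 24.6396. Change: 24.6396 − 16.4264 = 8.2132.

Δy* = 8.2132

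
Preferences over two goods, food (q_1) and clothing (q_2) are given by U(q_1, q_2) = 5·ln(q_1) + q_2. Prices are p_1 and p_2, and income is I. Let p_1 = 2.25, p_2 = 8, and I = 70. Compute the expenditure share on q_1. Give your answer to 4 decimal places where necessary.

share on q_1 = 0.5714

MU_q_1 = 5/q_1, MU_q_2 = 1. Tangency: 5/q_1 = p_1/p_2.
So q_1*(p_1,p_2) = 5·p_2/p_1, independent of income; and q_2* = (I − 5·p_2)/p_2.
At the given prices: q_1* = 5·8/2.25 = 17.7778, and q_2* = 3.75.
Expenditure on q_1: 2.25·17.7778 = 40; share = 0.5714.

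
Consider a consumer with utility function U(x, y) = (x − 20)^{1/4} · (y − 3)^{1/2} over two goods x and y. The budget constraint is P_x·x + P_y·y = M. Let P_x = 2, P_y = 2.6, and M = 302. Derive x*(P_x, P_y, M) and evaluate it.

This is Cobb-Douglas in (x−20, y−3): tangency gives 0.25·P_y·(y−3) = 0.5·P_x·(x−20).
After buying the subsistence bundle (20, 3), a share 1/3 of the remaining income goes to x: x* = 20 + 1/3·(M − 20P_x − 3P_y)/P_x.
Discretionary income = 302 − 20·2 − 3·2.6 = 254.2; x* = 20 + 1/3·254.2/2 = 62.3667.

x* = 62.3667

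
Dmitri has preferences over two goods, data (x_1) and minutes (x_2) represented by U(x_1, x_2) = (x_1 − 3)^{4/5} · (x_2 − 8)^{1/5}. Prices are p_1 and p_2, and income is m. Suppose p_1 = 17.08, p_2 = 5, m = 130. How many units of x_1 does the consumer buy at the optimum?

x_1* = 4.8155

This is Cobb-Douglas in (x_1−3, x_2−8): tangency gives 0.8·p_2·(x_2−8) = 0.2·p_1·(x_1−3).
After buying the subsistence bundle (3, 8), a share 0.8 of the remaining income goes to x_1: x_1* = 3 + 0.8·(m − 3p_1 − 8p_2)/p_1.
Discretionary income = 130 − 3·17.08 − 8·5 = 38.76; x_1* = 3 + 0.8·38.76/17.08 = 4.8155.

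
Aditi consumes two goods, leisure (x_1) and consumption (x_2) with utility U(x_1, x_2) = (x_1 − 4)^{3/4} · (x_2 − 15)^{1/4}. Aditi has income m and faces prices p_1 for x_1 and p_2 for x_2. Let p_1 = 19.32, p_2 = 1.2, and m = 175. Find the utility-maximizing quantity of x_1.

x_1* = 7.0947

This is Cobb-Douglas in (x_1−4, x_2−15): tangency gives 0.75·p_2·(x_2−15) = 0.25·p_1·(x_1−4).
Substituting into the budget: x_1* = 4 + 0.75·(m − 4·p_1 − 15·p_2)/p_1, and x_2* = 15 + 0.25·(…)/p_2.
Discretionary income = 175 − 4·19.32 − 15·1.2 = 79.72; x_1* = 4 + 0.75·79.72/19.32 = 7.0947.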